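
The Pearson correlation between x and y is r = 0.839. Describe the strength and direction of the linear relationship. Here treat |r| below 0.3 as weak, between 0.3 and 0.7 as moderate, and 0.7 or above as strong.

r = 0.839 > 0 so the relationship is positive.
|r| = 0.839, which falls in the strong range.

strong positive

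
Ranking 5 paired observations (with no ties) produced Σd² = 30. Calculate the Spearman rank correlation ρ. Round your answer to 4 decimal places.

ρ = 1 − 6Σd² / [n(n²−1)] = 1 − 6×30 / (5×24)
  = 1 − 180/120 = 1 − 1.50000 ≈ -0.5000

-0.5000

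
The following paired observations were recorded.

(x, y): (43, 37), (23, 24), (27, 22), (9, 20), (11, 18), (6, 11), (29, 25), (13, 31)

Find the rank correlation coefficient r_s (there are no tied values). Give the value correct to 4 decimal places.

Rank x: 8, 5, 6, 2, 3, 1, 7, 4
Rank y: 8, 5, 4, 3, 2, 1, 6, 7
d = rank(x) − rank(y): 0, 0, 2, -1, 1, 0, 1, -3; Σd² = 16
ρ = 1 − 6Σd² / [n(n²−1)] = 1 − 6×16 / (8×63) = 1 − 96/504 ≈ 0.8095

0.8095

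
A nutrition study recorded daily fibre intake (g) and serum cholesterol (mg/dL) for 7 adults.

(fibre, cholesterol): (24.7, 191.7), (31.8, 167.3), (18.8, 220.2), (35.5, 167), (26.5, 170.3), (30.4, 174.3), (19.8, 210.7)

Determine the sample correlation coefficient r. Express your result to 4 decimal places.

-0.9208

n = 7, Σx = 187.5, Σy = 1301.5, Σx² = 5253.47, Σy² = 244892.29, Σxy = 34106.92
nΣxy − ΣxΣy = 238748.44 − 244031.25 = -5282.81
nΣx² − (Σx)² = 36774.29 − 35156.25 = 1618.04; nΣy² − (Σy)² = 1714246.03 − 1693902.25 = 20343.78
r = -5282.81 / √(1618.04 × 20343.78) = -5282.81 / 5737.3382 ≈ -0.9208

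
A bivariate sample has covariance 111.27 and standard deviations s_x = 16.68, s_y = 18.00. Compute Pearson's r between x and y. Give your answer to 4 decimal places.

r = Cov(x,y) / (s_x · s_y) = 111.27 / (16.68 × 18.00)
  = 111.27 / 300.2400 ≈ 0.3706

0.3706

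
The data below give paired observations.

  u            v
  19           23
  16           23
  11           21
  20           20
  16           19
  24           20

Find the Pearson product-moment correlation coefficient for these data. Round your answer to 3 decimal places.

n = 6, Σu = 106, Σv = 126, Σu² = 1970, Σv² = 2660, Σuv = 2220
nΣuv − ΣuΣv = 13320 − 13356 = -36
nΣu² − (Σu)² = 11820 − 11236 = 584; nΣv² − (Σv)² = 15960 − 15876 = 84
r = -36 / √(584 × 84) = -36 / 221.4859 ≈ -0.163

-0.163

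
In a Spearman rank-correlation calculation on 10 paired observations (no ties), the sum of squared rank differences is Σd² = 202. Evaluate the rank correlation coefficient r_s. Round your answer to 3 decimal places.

ρ = 1 − 6Σd² / [n(n²−1)] = 1 − 6×202 / (10×99)
  = 1 − 1212/990 = 1 − 1.2242 ≈ -0.224

-0.224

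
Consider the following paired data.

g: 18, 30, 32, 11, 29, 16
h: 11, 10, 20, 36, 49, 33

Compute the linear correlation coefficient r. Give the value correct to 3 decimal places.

-0.179

n = 6, Σg = 136, Σh = 159, Σg² = 3466, Σh² = 5407, Σgh = 3483
nΣgh − ΣgΣh = 20898 − 21624 = -726
nΣg² − (Σg)² = 20796 − 18496 = 2300; nΣh² − (Σh)² = 32442 − 25281 = 7161
r = -726 / √(2300 × 7161) = -726 / 4058.3617 ≈ -0.179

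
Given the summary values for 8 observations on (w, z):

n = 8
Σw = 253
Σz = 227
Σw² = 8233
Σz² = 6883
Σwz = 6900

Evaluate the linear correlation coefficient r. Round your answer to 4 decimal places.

r = (nΣwz − ΣwΣz) / √[(nΣw² − (Σw)²)(nΣz² − (Σz)²)]
Numerator: 8×6900 − 253×227 = -2231
Denominator: √[(65864 − 64009)(55064 − 51529)] = √[1855 × 3535] = 2560.7470
r = -2231 / 2560.7470 ≈ -0.8712

-0.8712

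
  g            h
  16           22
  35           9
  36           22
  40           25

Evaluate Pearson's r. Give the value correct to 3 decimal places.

n = 4, Σg = 127, Σh = 78, Σg² = 4377, Σh² = 1674, Σgh = 2459
nΣgh − ΣgΣh = 9836 − 9906 = -70
nΣg² − (Σg)² = 17508 − 16129 = 1379; nΣh² − (Σh)² = 6696 − 6084 = 612
r = -70 / √(1379 × 612) = -70 / 918.6664 ≈ -0.076

-0.076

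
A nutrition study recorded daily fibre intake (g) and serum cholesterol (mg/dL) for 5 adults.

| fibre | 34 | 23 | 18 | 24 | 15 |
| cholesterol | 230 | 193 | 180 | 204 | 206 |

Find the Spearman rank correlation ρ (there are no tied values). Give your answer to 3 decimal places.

Rank fibre: 5, 3, 2, 4, 1
Rank cholesterol: 5, 2, 1, 3, 4
d = rank(fibre) − rank(cholesterol): 0, 1, 1, 1, -3; Σd² = 12
ρ = 1 − 6Σd² / [n(n²−1)] = 1 − 6×12 / (5×24) = 1 − 72/120 ≈ 0.400

0.400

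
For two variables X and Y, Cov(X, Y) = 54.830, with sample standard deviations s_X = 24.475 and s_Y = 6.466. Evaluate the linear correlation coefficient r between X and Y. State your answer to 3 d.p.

0.346

r = Cov(X,Y) / (s_X · s_Y) = 54.830 / (24.475 × 6.466)
  = 54.830 / 158.2554 ≈ 0.346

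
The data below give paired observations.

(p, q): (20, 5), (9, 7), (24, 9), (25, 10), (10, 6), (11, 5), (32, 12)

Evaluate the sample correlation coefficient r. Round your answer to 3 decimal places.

n = 7, Σp = 131, Σq = 54, Σp² = 2927, Σq² = 460, Σpq = 1128
nΣpq − ΣpΣq = 7896 − 7074 = 822
nΣp² − (Σp)² = 20489 − 17161 = 3328; nΣq² − (Σq)² = 3220 − 2916 = 304
r = 822 / √(3328 × 304) = 822 / 1005.8390 ≈ 0.817

0.817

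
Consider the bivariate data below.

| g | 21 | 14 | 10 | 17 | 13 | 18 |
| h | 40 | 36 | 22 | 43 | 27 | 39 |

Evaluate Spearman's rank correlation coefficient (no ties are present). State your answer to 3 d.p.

Rank g: 6, 3, 1, 4, 2, 5
Rank h: 5, 3, 1, 6, 2, 4
d = rank(g) − rank(h): 1, 0, 0, -2, 0, 1; Σd² = 6
ρ = 1 − 6Σd² / [n(n²−1)] = 1 − 6×6 / (6×35) = 1 − 36/210 ≈ 0.829

0.829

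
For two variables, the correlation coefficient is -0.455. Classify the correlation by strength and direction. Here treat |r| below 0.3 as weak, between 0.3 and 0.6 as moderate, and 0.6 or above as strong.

moderate negative

r = -0.455 < 0 so the relationship is negative.
|r| = 0.455, which falls in the moderate range.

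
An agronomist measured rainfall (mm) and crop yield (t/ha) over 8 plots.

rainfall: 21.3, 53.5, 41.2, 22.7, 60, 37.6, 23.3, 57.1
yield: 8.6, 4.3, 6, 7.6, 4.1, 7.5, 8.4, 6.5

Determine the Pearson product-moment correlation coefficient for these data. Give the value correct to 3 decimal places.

-0.875

n = 8, Σx = 316.7, Σy = 53, Σx² = 14345.73, Σy² = 372.08, Σxy = 1927.82
nΣxy − ΣxΣy = 15422.56 − 16785.1 = -1362.54
nΣx² − (Σx)² = 114765.84 − 100298.89 = 14466.95; nΣy² − (Σy)² = 2976.64 − 2809 = 167.64
r = -1362.54 / √(14466.95 × 167.64) = -1362.54 / 1557.3180 ≈ -0.875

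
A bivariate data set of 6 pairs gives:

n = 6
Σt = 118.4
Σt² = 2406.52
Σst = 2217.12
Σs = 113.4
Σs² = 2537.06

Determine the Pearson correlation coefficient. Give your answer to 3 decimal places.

r = (nΣst − ΣsΣt) / √[(nΣs² − (Σs)²)(nΣt² − (Σt)²)]
Numerator: 6×2217.12 − 113.4×118.4 = -123.84
Denominator: √[(15222.36 − 12859.56)(14439.12 − 14018.56)] = √[2362.8 × 420.56] = 996.8446
r = -123.84 / 996.8446 ≈ -0.124

-0.124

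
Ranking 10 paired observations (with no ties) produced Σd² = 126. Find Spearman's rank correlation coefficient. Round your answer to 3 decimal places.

ρ = 1 − 6Σd² / [n(n²−1)] = 1 − 6×126 / (10×99)
  = 1 − 756/990 = 1 − 0.7636 ≈ 0.236

0.236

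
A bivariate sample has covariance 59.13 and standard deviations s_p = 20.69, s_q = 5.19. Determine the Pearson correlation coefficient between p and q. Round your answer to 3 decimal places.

0.551

r = Cov(p,q) / (s_p · s_q) = 59.13 / (20.69 × 5.19)
  = 59.13 / 107.3811 ≈ 0.551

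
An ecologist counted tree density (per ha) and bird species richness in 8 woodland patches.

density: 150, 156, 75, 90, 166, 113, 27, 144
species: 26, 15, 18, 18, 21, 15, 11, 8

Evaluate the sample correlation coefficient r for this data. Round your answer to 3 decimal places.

n = 8, Σx = 921, Σy = 132, Σx² = 122351, Σy² = 2400, Σxy = 15840
nΣxy − ΣxΣy = 126720 − 121572 = 5148
nΣx² − (Σx)² = 978808 − 848241 = 130567; nΣy² − (Σy)² = 19200 − 17424 = 1776
r = 5148 / √(130567 × 1776) = 5148 / 15227.8361 ≈ 0.338

0.338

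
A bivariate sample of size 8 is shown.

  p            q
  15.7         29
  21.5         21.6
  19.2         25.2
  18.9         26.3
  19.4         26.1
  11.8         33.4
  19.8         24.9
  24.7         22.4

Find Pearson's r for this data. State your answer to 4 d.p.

n = 8, Σp = 151, Σq = 208.9, Σp² = 2952.32, Σq² = 5552.83, Σpq = 3847.37
nΣpq − ΣpΣq = 30778.96 − 31543.9 = -764.94
nΣp² − (Σp)² = 23618.56 − 22801 = 817.56; nΣq² − (Σq)² = 44422.64 − 43639.21 = 783.43
r = -764.94 / √(817.56 × 783.43) = -764.94 / 800.3131 ≈ -0.9558

-0.9558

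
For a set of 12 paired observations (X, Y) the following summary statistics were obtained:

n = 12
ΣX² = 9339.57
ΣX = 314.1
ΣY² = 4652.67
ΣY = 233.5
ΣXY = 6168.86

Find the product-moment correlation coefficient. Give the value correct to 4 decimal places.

r = (nΣXY − ΣXΣY) / √[(nΣX² − (ΣX)²)(nΣY² − (ΣY)²)]
Numerator: 12×6168.86 − 314.1×233.5 = 683.97
Denominator: √[(112074.84 − 98658.81)(55832.04 − 54522.25)] = √[13416.03 × 1309.79] = 4191.9186
r = 683.97 / 4191.9186 ≈ 0.1632

0.1632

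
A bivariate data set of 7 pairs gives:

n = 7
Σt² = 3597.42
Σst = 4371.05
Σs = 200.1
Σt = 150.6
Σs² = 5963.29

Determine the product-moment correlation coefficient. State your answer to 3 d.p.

0.224

r = (nΣst − ΣsΣt) / √[(nΣs² − (Σs)²)(nΣt² − (Σt)²)]
Numerator: 7×4371.05 − 200.1×150.6 = 462.29
Denominator: √[(41743.03 − 40040.01)(25181.94 − 22680.36)] = √[1703.02 × 2501.58] = 2064.0351
r = 462.29 / 2064.0351 ≈ 0.224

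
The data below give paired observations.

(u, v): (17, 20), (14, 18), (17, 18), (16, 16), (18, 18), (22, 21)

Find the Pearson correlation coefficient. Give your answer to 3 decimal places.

0.684

n = 6, Σu = 104, Σv = 111, Σu² = 1838, Σv² = 2069, Σuv = 1940
nΣuv − ΣuΣv = 11640 − 11544 = 96
nΣu² − (Σu)² = 11028 − 10816 = 212; nΣv² − (Σv)² = 12414 − 12321 = 93
r = 96 / √(212 × 93) = 96 / 140.4137 ≈ 0.684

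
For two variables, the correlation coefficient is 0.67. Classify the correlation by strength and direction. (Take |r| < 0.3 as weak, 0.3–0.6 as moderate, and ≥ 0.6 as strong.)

strong positive

r = 0.67 > 0 so the relationship is positive.
|r| = 0.67, which falls in the strong range.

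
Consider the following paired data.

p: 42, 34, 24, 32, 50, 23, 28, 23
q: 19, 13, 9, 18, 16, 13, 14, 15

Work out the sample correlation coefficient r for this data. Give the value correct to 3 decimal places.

n = 8, Σp = 256, Σq = 117, Σp² = 8862, Σq² = 1781, Σpq = 3868
nΣpq − ΣpΣq = 30944 − 29952 = 992
nΣp² − (Σp)² = 70896 − 65536 = 5360; nΣq² − (Σq)² = 14248 − 13689 = 559
r = 992 / √(5360 × 559) = 992 / 1730.9650 ≈ 0.573

0.573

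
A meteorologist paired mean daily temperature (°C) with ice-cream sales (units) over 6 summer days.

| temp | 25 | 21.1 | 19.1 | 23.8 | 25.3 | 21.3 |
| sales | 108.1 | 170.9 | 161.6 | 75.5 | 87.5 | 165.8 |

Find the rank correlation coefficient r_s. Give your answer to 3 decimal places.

Rank temp: 5, 2, 1, 4, 6, 3
Rank sales: 3, 6, 4, 1, 2, 5
d = rank(temp) − rank(sales): 2, -4, -3, 3, 4, -2; Σd² = 58
ρ = 1 − 6Σd² / [n(n²−1)] = 1 − 6×58 / (6×35) = 1 − 348/210 ≈ -0.657

-0.657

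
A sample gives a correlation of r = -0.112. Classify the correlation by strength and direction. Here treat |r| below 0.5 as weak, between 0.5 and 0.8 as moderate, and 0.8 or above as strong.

weak negative

r = -0.112 < 0 so the relationship is negative.
|r| = 0.112, which falls in the weak range.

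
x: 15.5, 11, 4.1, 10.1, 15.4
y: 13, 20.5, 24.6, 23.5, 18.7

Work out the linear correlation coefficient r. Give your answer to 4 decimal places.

-0.8388

n = 5, Σx = 56.1, Σy = 100.3, Σx² = 717.23, Σy² = 2096.35, Σxy = 1053.19
nΣxy − ΣxΣy = 5265.95 − 5626.83 = -360.88
nΣx² − (Σx)² = 3586.15 − 3147.21 = 438.94; nΣy² − (Σy)² = 10481.75 − 10060.09 = 421.66
r = -360.88 / √(438.94 × 421.66) = -360.88 / 430.2132 ≈ -0.8388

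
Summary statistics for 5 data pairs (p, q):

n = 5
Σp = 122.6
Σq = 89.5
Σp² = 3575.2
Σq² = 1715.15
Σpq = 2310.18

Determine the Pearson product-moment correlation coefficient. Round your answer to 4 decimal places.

0.4558

r = (nΣpq − ΣpΣq) / √[(nΣp² − (Σp)²)(nΣq² − (Σq)²)]
Numerator: 5×2310.18 − 122.6×89.5 = 578.2
Denominator: √[(17876 − 15030.76)(8575.75 − 8010.25)] = √[2845.24 × 565.5] = 1268.4570
r = 578.2 / 1268.4570 ≈ 0.4558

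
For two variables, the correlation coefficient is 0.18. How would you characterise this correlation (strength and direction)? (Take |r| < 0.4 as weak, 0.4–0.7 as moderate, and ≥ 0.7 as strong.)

r = 0.18 > 0 so the relationship is positive.
|r| = 0.18, which falls in the weak range.

weak positive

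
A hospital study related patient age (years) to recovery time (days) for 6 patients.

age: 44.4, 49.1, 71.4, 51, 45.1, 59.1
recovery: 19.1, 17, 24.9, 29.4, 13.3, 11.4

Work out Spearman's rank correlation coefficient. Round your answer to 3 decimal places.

0.143

Rank age: 1, 3, 6, 4, 2, 5
Rank recovery: 4, 3, 5, 6, 2, 1
d = rank(age) − rank(recovery): -3, 0, 1, -2, 0, 4; Σd² = 30
ρ = 1 − 6Σd² / [n(n²−1)] = 1 − 6×30 / (6×35) = 1 − 180/210 ≈ 0.143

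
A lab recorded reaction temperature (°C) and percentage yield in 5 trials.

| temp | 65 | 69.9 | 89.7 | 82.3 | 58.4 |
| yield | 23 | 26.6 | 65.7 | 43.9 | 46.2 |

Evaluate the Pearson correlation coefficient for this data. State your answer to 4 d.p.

n = 5, Σx = 365.3, Σy = 205.4, Σx² = 27340.95, Σy² = 9614.7, Σxy = 15558.68
nΣxy − ΣxΣy = 77793.4 − 75032.62 = 2760.78
nΣx² − (Σx)² = 136704.75 − 133444.09 = 3260.66; nΣy² − (Σy)² = 48073.5 − 42189.16 = 5884.34
r = 2760.78 / √(3260.66 × 5884.34) = 2760.78 / 4380.2776 ≈ 0.6303

0.6303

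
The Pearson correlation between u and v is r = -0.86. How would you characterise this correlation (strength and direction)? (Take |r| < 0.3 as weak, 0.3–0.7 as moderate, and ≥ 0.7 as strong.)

strong negative

r = -0.86 < 0 so the relationship is negative.
|r| = 0.86, which falls in the strong range.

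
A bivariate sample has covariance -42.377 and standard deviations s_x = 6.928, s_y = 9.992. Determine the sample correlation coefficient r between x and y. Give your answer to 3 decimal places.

r = Cov(x,y) / (s_x · s_y) = -42.377 / (6.928 × 9.992)
  = -42.377 / 69.2246 ≈ -0.612

-0.612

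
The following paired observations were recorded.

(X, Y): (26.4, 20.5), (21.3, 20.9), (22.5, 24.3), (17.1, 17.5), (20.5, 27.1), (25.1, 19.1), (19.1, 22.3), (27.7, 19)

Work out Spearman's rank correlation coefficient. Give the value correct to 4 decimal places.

-0.1905

Rank X: 7, 4, 5, 1, 3, 6, 2, 8
Rank Y: 4, 5, 7, 1, 8, 3, 6, 2
d = rank(X) − rank(Y): 3, -1, -2, 0, -5, 3, -4, 6; Σd² = 100
ρ = 1 − 6Σd² / [n(n²−1)] = 1 − 6×100 / (8×63) = 1 − 600/504 ≈ -0.1905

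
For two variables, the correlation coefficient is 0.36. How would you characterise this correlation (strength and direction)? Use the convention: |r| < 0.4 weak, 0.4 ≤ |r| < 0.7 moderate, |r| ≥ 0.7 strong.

weak positive

r = 0.36 > 0 so the relationship is positive.
|r| = 0.36, which falls in the weak range.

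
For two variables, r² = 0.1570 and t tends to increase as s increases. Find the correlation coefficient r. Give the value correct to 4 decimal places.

|r| = √0.1570 = 0.3962
The association is positive, so r = 0.3962.

0.3962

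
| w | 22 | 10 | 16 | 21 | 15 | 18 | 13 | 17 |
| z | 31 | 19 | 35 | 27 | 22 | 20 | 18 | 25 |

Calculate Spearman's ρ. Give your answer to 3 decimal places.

0.643

Rank w: 8, 1, 4, 7, 3, 6, 2, 5
Rank z: 7, 2, 8, 6, 4, 3, 1, 5
d = rank(w) − rank(z): 1, -1, -4, 1, -1, 3, 1, 0; Σd² = 30
ρ = 1 − 6Σd² / [n(n²−1)] = 1 − 6×30 / (8×63) = 1 − 180/504 ≈ 0.643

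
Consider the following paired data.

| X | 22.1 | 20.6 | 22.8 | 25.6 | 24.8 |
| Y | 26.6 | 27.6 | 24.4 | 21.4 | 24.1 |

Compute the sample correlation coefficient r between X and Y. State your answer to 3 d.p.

-0.939

n = 5, ΣX = 115.9, ΣY = 124.1, ΣX² = 2703.01, ΣY² = 3103.45, ΣXY = 2858.26
nΣXY − ΣXΣY = 14291.3 − 14383.19 = -91.89
nΣX² − (ΣX)² = 13515.05 − 13432.81 = 82.24; nΣY² − (ΣY)² = 15517.25 − 15400.81 = 116.44
r = -91.89 / √(82.24 × 116.44) = -91.89 / 97.8572 ≈ -0.939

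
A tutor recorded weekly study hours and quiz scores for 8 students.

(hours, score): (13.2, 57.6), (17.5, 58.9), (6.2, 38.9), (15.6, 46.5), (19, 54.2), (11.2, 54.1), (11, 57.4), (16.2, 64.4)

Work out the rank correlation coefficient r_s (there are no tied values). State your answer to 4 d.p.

Rank hours: 4, 7, 1, 5, 8, 3, 2, 6
Rank score: 6, 7, 1, 2, 4, 3, 5, 8
d = rank(hours) − rank(score): -2, 0, 0, 3, 4, 0, -3, -2; Σd² = 42
ρ = 1 − 6Σd² / [n(n²−1)] = 1 − 6×42 / (8×63) = 1 − 252/504 ≈ 0.5000

0.5000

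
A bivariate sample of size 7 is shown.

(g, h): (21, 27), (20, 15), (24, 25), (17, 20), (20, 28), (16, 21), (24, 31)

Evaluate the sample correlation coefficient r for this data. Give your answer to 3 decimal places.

n = 7, Σg = 142, Σh = 167, Σg² = 2938, Σh² = 4165, Σgh = 3447
nΣgh − ΣgΣh = 24129 − 23714 = 415
nΣg² − (Σg)² = 20566 − 20164 = 402; nΣh² − (Σh)² = 29155 − 27889 = 1266
r = 415 / √(402 × 1266) = 415 / 713.3947 ≈ 0.582

0.582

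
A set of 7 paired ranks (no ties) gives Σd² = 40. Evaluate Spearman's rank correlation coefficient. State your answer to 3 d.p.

ρ = 1 − 6Σd² / [n(n²−1)] = 1 − 6×40 / (7×48)
  = 1 − 240/336 = 1 − 0.7143 ≈ 0.286

0.286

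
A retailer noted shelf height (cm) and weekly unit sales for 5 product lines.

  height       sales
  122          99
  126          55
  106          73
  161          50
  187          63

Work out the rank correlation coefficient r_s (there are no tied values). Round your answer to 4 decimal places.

-0.6000

Rank height: 2, 3, 1, 4, 5
Rank sales: 5, 2, 4, 1, 3
d = rank(height) − rank(sales): -3, 1, -3, 3, 2; Σd² = 32
ρ = 1 − 6Σd² / [n(n²−1)] = 1 − 6×32 / (5×24) = 1 − 192/120 ≈ -0.6000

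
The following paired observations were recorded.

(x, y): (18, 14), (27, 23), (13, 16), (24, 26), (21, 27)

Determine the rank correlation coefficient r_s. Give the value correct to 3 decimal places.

0.500

Rank x: 2, 5, 1, 4, 3
Rank y: 1, 3, 2, 4, 5
d = rank(x) − rank(y): 1, 2, -1, 0, -2; Σd² = 10
ρ = 1 − 6Σd² / [n(n²−1)] = 1 − 6×10 / (5×24) = 1 − 60/120 ≈ 0.500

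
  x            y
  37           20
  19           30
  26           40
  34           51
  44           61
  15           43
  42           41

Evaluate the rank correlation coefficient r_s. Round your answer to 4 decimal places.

0.2857

Rank x: 5, 2, 3, 4, 7, 1, 6
Rank y: 1, 2, 3, 6, 7, 5, 4
d = rank(x) − rank(y): 4, 0, 0, -2, 0, -4, 2; Σd² = 40
ρ = 1 − 6Σd² / [n(n²−1)] = 1 − 6×40 / (7×48) = 1 − 240/336 ≈ 0.2857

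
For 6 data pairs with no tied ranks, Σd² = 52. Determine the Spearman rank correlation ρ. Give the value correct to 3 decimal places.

-0.486

ρ = 1 − 6Σd² / [n(n²−1)] = 1 − 6×52 / (6×35)
  = 1 − 312/210 = 1 − 1.4857 ≈ -0.486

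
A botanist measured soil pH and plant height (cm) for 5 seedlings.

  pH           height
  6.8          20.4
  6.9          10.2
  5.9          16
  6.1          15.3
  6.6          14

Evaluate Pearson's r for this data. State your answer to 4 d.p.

n = 5, Σx = 32.3, Σy = 75.9, Σx² = 209.43, Σy² = 1206.29, Σxy = 489.23
nΣxy − ΣxΣy = 2446.15 − 2451.57 = -5.42
nΣx² − (Σx)² = 1047.15 − 1043.29 = 3.86; nΣy² − (Σy)² = 6031.45 − 5760.81 = 270.64
r = -5.42 / √(3.86 × 270.64) = -5.42 / 32.3214 ≈ -0.1677

-0.1677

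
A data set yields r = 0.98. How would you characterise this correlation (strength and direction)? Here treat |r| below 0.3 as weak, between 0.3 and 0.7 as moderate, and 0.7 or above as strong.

strong positive

r = 0.98 > 0 so the relationship is positive.
|r| = 0.98, which falls in the strong range.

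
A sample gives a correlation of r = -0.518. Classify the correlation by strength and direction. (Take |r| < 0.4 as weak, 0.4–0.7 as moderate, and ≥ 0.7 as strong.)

r = -0.518 < 0 so the relationship is negative.
|r| = 0.518, which falls in the moderate range.

moderate negative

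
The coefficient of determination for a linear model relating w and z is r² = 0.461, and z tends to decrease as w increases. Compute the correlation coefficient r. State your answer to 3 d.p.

|r| = √0.461 = 0.679
The association is negative, so r = −0.679.

-0.679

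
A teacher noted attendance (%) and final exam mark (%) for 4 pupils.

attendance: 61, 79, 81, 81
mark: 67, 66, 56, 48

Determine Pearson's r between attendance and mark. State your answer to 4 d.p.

n = 4, Σx = 302, Σy = 237, Σx² = 23084, Σy² = 14285, Σxy = 17725
nΣxy − ΣxΣy = 70900 − 71574 = -674
nΣx² − (Σx)² = 92336 − 91204 = 1132; nΣy² − (Σy)² = 57140 − 56169 = 971
r = -674 / √(1132 × 971) = -674 / 1048.4140 ≈ -0.6429

-0.6429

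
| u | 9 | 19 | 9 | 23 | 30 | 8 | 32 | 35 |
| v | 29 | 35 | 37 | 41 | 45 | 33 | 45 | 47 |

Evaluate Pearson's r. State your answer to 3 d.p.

n = 8, Σu = 165, Σv = 312, Σu² = 4265, Σv² = 12464, Σuv = 6901
nΣuv − ΣuΣv = 55208 − 51480 = 3728
nΣu² − (Σu)² = 34120 − 27225 = 6895; nΣv² − (Σv)² = 99712 − 97344 = 2368
r = 3728 / √(6895 × 2368) = 3728 / 4040.7128 ≈ 0.923

0.923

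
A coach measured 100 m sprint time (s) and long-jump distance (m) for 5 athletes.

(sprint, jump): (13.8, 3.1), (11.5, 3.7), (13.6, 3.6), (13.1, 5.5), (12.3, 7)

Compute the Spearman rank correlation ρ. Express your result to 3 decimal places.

-0.700

Rank sprint: 5, 1, 4, 3, 2
Rank jump: 1, 3, 2, 4, 5
d = rank(sprint) − rank(jump): 4, -2, 2, -1, -3; Σd² = 34
ρ = 1 − 6Σd² / [n(n²−1)] = 1 − 6×34 / (5×24) = 1 − 204/120 ≈ -0.700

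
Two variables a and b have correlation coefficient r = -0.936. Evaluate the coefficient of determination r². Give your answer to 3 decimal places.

0.876

r² = (-0.936)² = 0.876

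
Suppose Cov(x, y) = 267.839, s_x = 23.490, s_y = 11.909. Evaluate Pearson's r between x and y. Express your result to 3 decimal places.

0.957

r = Cov(x,y) / (s_x · s_y) = 267.839 / (23.490 × 11.909)
  = 267.839 / 279.7424 ≈ 0.957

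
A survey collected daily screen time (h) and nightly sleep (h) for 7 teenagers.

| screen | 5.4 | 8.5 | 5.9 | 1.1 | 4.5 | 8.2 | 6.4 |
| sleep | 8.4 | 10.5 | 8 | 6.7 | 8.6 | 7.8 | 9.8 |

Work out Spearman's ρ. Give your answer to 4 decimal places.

0.5000

Rank screen: 3, 7, 4, 1, 2, 6, 5
Rank sleep: 4, 7, 3, 1, 5, 2, 6
d = rank(screen) − rank(sleep): -1, 0, 1, 0, -3, 4, -1; Σd² = 28
ρ = 1 − 6Σd² / [n(n²−1)] = 1 − 6×28 / (7×48) = 1 − 168/336 ≈ 0.5000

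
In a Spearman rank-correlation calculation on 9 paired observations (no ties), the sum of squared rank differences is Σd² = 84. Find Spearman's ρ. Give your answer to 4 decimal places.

0.3000

ρ = 1 − 6Σd² / [n(n²−1)] = 1 − 6×84 / (9×80)
  = 1 − 504/720 = 1 − 0.70000 ≈ 0.3000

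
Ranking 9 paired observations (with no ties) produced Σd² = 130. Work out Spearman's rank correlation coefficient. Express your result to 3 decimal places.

ρ = 1 − 6Σd² / [n(n²−1)] = 1 − 6×130 / (9×80)
  = 1 − 780/720 = 1 − 1.0833 ≈ -0.083

-0.083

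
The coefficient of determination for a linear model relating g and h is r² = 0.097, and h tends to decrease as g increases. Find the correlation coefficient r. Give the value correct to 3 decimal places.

-0.311

|r| = √0.097 = 0.311
The association is negative, so r = −0.311.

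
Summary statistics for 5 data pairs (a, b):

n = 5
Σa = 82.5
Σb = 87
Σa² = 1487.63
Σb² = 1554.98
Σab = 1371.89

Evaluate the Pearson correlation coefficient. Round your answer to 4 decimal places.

r = (nΣab − ΣaΣb) / √[(nΣa² − (Σa)²)(nΣb² − (Σb)²)]
Numerator: 5×1371.89 − 82.5×87 = -318.05
Denominator: √[(7438.15 − 6806.25)(7774.9 − 7569)] = √[631.9 × 205.9] = 360.7052
r = -318.05 / 360.7052 ≈ -0.8817

-0.8817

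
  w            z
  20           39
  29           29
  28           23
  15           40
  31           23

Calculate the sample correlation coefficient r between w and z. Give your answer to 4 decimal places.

-0.9293

n = 5, Σw = 123, Σz = 154, Σw² = 3211, Σz² = 5020, Σwz = 3578
nΣwz − ΣwΣz = 17890 − 18942 = -1052
nΣw² − (Σw)² = 16055 − 15129 = 926; nΣz² − (Σz)² = 25100 − 23716 = 1384
r = -1052 / √(926 × 1384) = -1052 / 1132.0707 ≈ -0.9293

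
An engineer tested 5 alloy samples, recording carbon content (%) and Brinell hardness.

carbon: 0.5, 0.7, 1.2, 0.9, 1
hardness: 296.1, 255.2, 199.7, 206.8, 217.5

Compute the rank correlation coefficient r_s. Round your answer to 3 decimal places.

Rank carbon: 1, 2, 5, 3, 4
Rank hardness: 5, 4, 1, 2, 3
d = rank(carbon) − rank(hardness): -4, -2, 4, 1, 1; Σd² = 38
ρ = 1 − 6Σd² / [n(n²−1)] = 1 − 6×38 / (5×24) = 1 − 228/120 ≈ -0.900

-0.900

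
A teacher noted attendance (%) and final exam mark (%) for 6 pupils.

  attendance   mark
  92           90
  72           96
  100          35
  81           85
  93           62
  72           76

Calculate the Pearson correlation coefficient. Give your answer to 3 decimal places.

-0.699

n = 6, Σx = 510, Σy = 444, Σx² = 44042, Σy² = 35386, Σxy = 36815
nΣxy − ΣxΣy = 220890 − 226440 = -5550
nΣx² − (Σx)² = 264252 − 260100 = 4152; nΣy² − (Σy)² = 212316 − 197136 = 15180
r = -5550 / √(4152 × 15180) = -5550 / 7938.9773 ≈ -0.699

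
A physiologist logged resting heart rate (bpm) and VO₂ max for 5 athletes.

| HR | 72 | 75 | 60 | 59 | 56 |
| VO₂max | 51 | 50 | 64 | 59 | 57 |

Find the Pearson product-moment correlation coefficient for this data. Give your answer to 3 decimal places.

n = 5, Σx = 322, Σy = 281, Σx² = 21026, Σy² = 15927, Σxy = 17935
nΣxy − ΣxΣy = 89675 − 90482 = -807
nΣx² − (Σx)² = 105130 − 103684 = 1446; nΣy² − (Σy)² = 79635 − 78961 = 674
r = -807 / √(1446 × 674) = -807 / 987.2203 ≈ -0.817

-0.817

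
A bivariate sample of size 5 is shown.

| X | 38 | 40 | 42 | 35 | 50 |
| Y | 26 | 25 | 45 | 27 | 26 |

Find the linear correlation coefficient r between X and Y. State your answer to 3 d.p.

0.073

n = 5, ΣX = 205, ΣY = 149, ΣX² = 8533, ΣY² = 4731, ΣXY = 6123
nΣXY − ΣXΣY = 30615 − 30545 = 70
nΣX² − (ΣX)² = 42665 − 42025 = 640; nΣY² − (ΣY)² = 23655 − 22201 = 1454
r = 70 / √(640 × 1454) = 70 / 964.6554 ≈ 0.073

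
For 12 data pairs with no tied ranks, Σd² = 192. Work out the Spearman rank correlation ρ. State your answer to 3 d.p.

0.329

ρ = 1 − 6Σd² / [n(n²−1)] = 1 − 6×192 / (12×143)
  = 1 − 1152/1716 = 1 − 0.6713 ≈ 0.329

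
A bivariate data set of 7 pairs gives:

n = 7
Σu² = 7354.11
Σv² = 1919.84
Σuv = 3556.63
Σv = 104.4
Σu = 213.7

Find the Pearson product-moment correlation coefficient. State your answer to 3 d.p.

0.673

r = (nΣuv − ΣuΣv) / √[(nΣu² − (Σu)²)(nΣv² − (Σv)²)]
Numerator: 7×3556.63 − 213.7×104.4 = 2586.13
Denominator: √[(51478.77 − 45667.69)(13438.88 − 10899.36)] = √[5811.08 × 2539.52] = 3841.5301
r = 2586.13 / 3841.5301 ≈ 0.673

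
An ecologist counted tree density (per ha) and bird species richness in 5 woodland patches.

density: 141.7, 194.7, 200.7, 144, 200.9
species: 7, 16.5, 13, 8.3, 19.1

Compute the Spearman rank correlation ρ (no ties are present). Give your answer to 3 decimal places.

0.900

Rank density: 1, 3, 4, 2, 5
Rank species: 1, 4, 3, 2, 5
d = rank(density) − rank(species): 0, -1, 1, 0, 0; Σd² = 2
ρ = 1 − 6Σd² / [n(n²−1)] = 1 − 6×2 / (5×24) = 1 − 12/120 ≈ 0.900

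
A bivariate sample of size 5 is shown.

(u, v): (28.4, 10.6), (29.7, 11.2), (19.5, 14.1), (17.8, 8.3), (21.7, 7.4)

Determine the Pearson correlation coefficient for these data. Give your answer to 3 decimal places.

0.151

n = 5, Σu = 117.1, Σv = 51.6, Σu² = 2856.63, Σv² = 560.26, Σuv = 1216.95
nΣuv − ΣuΣv = 6084.75 − 6042.36 = 42.39
nΣu² − (Σu)² = 14283.15 − 13712.41 = 570.74; nΣv² − (Σv)² = 2801.3 − 2662.56 = 138.74
r = 42.39 / √(570.74 × 138.74) = 42.39 / 281.3973 ≈ 0.151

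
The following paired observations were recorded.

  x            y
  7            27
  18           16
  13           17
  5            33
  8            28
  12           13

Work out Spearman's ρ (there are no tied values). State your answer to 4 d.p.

Rank x: 2, 6, 5, 1, 3, 4
Rank y: 4, 2, 3, 6, 5, 1
d = rank(x) − rank(y): -2, 4, 2, -5, -2, 3; Σd² = 62
ρ = 1 − 6Σd² / [n(n²−1)] = 1 − 6×62 / (6×35) = 1 − 372/210 ≈ -0.7714

-0.7714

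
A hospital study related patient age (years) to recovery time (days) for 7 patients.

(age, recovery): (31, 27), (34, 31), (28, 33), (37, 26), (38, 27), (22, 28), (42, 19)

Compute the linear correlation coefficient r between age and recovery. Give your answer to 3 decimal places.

n = 7, Σx = 232, Σy = 191, Σx² = 7962, Σy² = 5329, Σxy = 6217
nΣxy − ΣxΣy = 43519 − 44312 = -793
nΣx² − (Σx)² = 55734 − 53824 = 1910; nΣy² − (Σy)² = 37303 − 36481 = 822
r = -793 / √(1910 × 822) = -793 / 1253.0044 ≈ -0.633

-0.633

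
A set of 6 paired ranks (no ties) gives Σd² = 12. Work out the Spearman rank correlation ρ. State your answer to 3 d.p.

0.657

ρ = 1 − 6Σd² / [n(n²−1)] = 1 − 6×12 / (6×35)
  = 1 − 72/210 = 1 − 0.3429 ≈ 0.657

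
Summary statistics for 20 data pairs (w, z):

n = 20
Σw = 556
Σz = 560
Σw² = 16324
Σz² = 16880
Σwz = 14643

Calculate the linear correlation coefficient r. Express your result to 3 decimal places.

-0.907

r = (nΣwz − ΣwΣz) / √[(nΣw² − (Σw)²)(nΣz² − (Σz)²)]
Numerator: 20×14643 − 556×560 = -18500
Denominator: √[(326480 − 309136)(337600 − 313600)] = √[17344 × 24000] = 20402.3528
r = -18500 / 20402.3528 ≈ -0.907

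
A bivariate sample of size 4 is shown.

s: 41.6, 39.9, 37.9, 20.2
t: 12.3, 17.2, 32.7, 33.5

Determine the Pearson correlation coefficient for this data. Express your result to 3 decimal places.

n = 4, Σs = 139.6, Σt = 95.7, Σs² = 5167.02, Σt² = 2638.67, Σst = 3113.99
nΣst − ΣsΣt = 12455.96 − 13359.72 = -903.76
nΣs² − (Σs)² = 20668.08 − 19488.16 = 1179.92; nΣt² − (Σt)² = 10554.68 − 9158.49 = 1396.19
r = -903.76 / √(1179.92 × 1396.19) = -903.76 / 1283.5079 ≈ -0.704

-0.704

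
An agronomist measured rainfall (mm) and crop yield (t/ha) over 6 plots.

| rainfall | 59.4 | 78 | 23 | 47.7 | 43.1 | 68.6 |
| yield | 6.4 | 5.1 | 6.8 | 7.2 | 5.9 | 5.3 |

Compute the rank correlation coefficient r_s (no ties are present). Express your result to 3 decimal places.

-0.714

Rank rainfall: 4, 6, 1, 3, 2, 5
Rank yield: 4, 1, 5, 6, 3, 2
d = rank(rainfall) − rank(yield): 0, 5, -4, -3, -1, 3; Σd² = 60
ρ = 1 − 6Σd² / [n(n²−1)] = 1 − 6×60 / (6×35) = 1 − 360/210 ≈ -0.714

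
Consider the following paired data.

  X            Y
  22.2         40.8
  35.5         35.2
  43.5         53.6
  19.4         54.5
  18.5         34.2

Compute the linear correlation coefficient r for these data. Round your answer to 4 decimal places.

n = 5, ΣX = 139.1, ΣY = 218.3, ΣX² = 4363.95, ΣY² = 9916.53, ΣXY = 6176.96
nΣXY − ΣXΣY = 30884.8 − 30365.53 = 519.27
nΣX² − (ΣX)² = 21819.75 − 19348.81 = 2470.94; nΣY² − (ΣY)² = 49582.65 − 47654.89 = 1927.76
r = 519.27 / √(2470.94 × 1927.76) = 519.27 / 2182.5167 ≈ 0.2379

0.2379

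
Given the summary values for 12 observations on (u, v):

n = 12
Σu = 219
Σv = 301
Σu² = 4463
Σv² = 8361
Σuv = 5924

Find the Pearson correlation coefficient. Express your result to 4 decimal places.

r = (nΣuv − ΣuΣv) / √[(nΣu² − (Σu)²)(nΣv² − (Σv)²)]
Numerator: 12×5924 − 219×301 = 5169
Denominator: √[(53556 − 47961)(100332 − 90601)] = √[5595 × 9731] = 7378.6818
r = 5169 / 7378.6818 ≈ 0.7005

0.7005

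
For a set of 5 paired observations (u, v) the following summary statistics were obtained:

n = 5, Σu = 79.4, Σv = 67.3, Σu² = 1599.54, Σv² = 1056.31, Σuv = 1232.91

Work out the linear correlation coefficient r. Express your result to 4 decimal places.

0.7274

r = (nΣuv − ΣuΣv) / √[(nΣu² − (Σu)²)(nΣv² − (Σv)²)]
Numerator: 5×1232.91 − 79.4×67.3 = 820.93
Denominator: √[(7997.7 − 6304.36)(5281.55 − 4529.29)] = √[1693.34 × 752.26] = 1128.6416
r = 820.93 / 1128.6416 ≈ 0.7274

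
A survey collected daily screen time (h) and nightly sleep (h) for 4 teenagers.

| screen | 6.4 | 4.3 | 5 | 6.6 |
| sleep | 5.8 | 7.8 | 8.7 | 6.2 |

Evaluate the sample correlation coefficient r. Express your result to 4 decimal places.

n = 4, Σx = 22.3, Σy = 28.5, Σx² = 128.01, Σy² = 208.61, Σxy = 155.08
nΣxy − ΣxΣy = 620.32 − 635.55 = -15.23
nΣx² − (Σx)² = 512.04 − 497.29 = 14.75; nΣy² − (Σy)² = 834.44 − 812.25 = 22.19
r = -15.23 / √(14.75 × 22.19) = -15.23 / 18.0915 ≈ -0.8418

-0.8418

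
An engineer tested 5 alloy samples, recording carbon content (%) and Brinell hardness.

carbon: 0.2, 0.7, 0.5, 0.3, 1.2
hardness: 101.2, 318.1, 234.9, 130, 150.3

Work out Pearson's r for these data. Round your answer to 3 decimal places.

n = 5, Σx = 2.9, Σy = 934.5, Σx² = 2.31, Σy² = 206097.15, Σxy = 579.72
nΣxy − ΣxΣy = 2898.6 − 2710.05 = 188.55
nΣx² − (Σx)² = 11.55 − 8.41 = 3.14; nΣy² − (Σy)² = 1030485.75 − 873290.25 = 157195.5
r = 188.55 / √(3.14 × 157195.5) = 188.55 / 702.5624 ≈ 0.268

0.268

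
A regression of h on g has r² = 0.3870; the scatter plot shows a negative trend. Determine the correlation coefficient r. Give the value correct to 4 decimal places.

-0.6221

|r| = √0.3870 = 0.6221
The association is negative, so r = −0.6221.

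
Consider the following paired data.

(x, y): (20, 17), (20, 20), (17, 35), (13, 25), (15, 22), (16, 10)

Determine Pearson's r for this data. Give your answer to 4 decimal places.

-0.1845

n = 6, Σx = 101, Σy = 129, Σx² = 1739, Σy² = 3123, Σxy = 2150
nΣxy − ΣxΣy = 12900 − 13029 = -129
nΣx² − (Σx)² = 10434 − 10201 = 233; nΣy² − (Σy)² = 18738 − 16641 = 2097
r = -129 / √(233 × 2097) = -129 / 699.0000 ≈ -0.1845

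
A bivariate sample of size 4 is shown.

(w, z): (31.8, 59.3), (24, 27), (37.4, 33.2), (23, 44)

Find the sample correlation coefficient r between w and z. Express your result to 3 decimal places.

0.130

n = 4, Σw = 116.2, Σz = 163.5, Σw² = 3515, Σz² = 7283.73, Σwz = 4787.42
nΣwz − ΣwΣz = 19149.68 − 18998.7 = 150.98
nΣw² − (Σw)² = 14060 − 13502.44 = 557.56; nΣz² − (Σz)² = 29134.92 − 26732.25 = 2402.67
r = 150.98 / √(557.56 × 2402.67) = 150.98 / 1157.4250 ≈ 0.130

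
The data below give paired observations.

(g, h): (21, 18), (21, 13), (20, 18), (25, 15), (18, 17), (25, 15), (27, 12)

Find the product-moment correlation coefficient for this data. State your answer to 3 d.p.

n = 7, Σg = 157, Σh = 108, Σg² = 3585, Σh² = 1700, Σgh = 2391
nΣgh − ΣgΣh = 16737 − 16956 = -219
nΣg² − (Σg)² = 25095 − 24649 = 446; nΣh² − (Σh)² = 11900 − 11664 = 236
r = -219 / √(446 × 236) = -219 / 324.4318 ≈ -0.675

-0.675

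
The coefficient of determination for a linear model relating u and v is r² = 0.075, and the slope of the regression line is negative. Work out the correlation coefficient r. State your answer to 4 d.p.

-0.2739

|r| = √0.075 = 0.2739
The association is negative, so r = −0.2739.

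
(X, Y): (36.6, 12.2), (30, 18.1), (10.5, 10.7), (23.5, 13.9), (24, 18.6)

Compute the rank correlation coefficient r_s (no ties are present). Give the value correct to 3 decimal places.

Rank X: 5, 4, 1, 2, 3
Rank Y: 2, 4, 1, 3, 5
d = rank(X) − rank(Y): 3, 0, 0, -1, -2; Σd² = 14
ρ = 1 − 6Σd² / [n(n²−1)] = 1 − 6×14 / (5×24) = 1 − 84/120 ≈ 0.300

0.300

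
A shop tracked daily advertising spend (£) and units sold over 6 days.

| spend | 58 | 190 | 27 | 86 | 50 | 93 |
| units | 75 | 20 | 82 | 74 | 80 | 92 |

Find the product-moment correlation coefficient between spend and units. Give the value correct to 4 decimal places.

-0.8535

n = 6, Σx = 504, Σy = 423, Σx² = 58738, Σy² = 33089, Σxy = 29284
nΣxy − ΣxΣy = 175704 − 213192 = -37488
nΣx² − (Σx)² = 352428 − 254016 = 98412; nΣy² − (Σy)² = 198534 − 178929 = 19605
r = -37488 / √(98412 × 19605) = -37488 / 43924.5633 ≈ -0.8535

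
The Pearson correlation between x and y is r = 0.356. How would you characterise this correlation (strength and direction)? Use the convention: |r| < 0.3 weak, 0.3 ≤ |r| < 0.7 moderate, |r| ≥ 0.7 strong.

moderate positive

r = 0.356 > 0 so the relationship is positive.
|r| = 0.356, which falls in the moderate range.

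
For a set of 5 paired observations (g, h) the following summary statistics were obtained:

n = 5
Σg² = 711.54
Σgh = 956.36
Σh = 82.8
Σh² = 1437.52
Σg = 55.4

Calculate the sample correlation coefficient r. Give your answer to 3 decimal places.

0.484

r = (nΣgh − ΣgΣh) / √[(nΣg² − (Σg)²)(nΣh² − (Σh)²)]
Numerator: 5×956.36 − 55.4×82.8 = 194.68
Denominator: √[(3557.7 − 3069.16)(7187.6 − 6855.84)] = √[488.54 × 331.76] = 402.5892
r = 194.68 / 402.5892 ≈ 0.484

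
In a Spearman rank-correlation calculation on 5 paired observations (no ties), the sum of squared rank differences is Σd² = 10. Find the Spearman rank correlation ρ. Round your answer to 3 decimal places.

ρ = 1 − 6Σd² / [n(n²−1)] = 1 − 6×10 / (5×24)
  = 1 − 60/120 = 1 − 0.5000 ≈ 0.500

0.500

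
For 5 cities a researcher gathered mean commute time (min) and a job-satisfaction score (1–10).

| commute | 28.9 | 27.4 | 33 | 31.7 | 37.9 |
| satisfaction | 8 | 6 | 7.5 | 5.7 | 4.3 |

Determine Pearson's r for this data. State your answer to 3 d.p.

n = 5, Σx = 158.9, Σy = 31.5, Σx² = 5116.27, Σy² = 207.23, Σxy = 986.76
nΣxy − ΣxΣy = 4933.8 − 5005.35 = -71.55
nΣx² − (Σx)² = 25581.35 − 25249.21 = 332.14; nΣy² − (Σy)² = 1036.15 − 992.25 = 43.9
r = -71.55 / √(332.14 × 43.9) = -71.55 / 120.7516 ≈ -0.593

-0.593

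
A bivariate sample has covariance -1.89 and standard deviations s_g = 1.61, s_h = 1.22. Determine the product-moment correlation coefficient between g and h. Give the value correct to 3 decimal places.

-0.962

r = Cov(g,h) / (s_g · s_h) = -1.89 / (1.61 × 1.22)
  = -1.89 / 1.9642 ≈ -0.962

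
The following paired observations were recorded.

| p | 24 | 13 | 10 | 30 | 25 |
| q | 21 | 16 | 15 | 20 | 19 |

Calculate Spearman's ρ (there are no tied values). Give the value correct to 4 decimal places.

0.7000

Rank p: 3, 2, 1, 5, 4
Rank q: 5, 2, 1, 4, 3
d = rank(p) − rank(q): -2, 0, 0, 1, 1; Σd² = 6
ρ = 1 − 6Σd² / [n(n²−1)] = 1 − 6×6 / (5×24) = 1 − 36/120 ≈ 0.7000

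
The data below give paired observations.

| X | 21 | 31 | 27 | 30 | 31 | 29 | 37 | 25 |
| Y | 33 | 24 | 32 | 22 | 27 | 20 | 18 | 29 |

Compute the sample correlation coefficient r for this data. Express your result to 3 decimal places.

-0.821

n = 8, ΣX = 231, ΣY = 205, ΣX² = 6827, ΣY² = 5467, ΣXY = 5769
nΣXY − ΣXΣY = 46152 − 47355 = -1203
nΣX² − (ΣX)² = 54616 − 53361 = 1255; nΣY² − (ΣY)² = 43736 − 42025 = 1711
r = -1203 / √(1255 × 1711) = -1203 / 1465.3686 ≈ -0.821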